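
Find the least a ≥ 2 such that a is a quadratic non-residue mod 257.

3

(2/257) = +1, so 2 is a residue.
(3/257) = −1, so 3 is the smallest positive non-residue mod 257.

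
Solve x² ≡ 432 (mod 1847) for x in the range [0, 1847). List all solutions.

244, 1603

Since 1847 ≡ 3 (mod 4), a square root of 432 is 432^((1847+1)/4) = 432^462 mod 1847.
Repeated squaring: 432^2≡77, 432^4≡388, 432^8≡937, 432^16≡644, 432^32≡1008, 432^64≡214, 432^128≡1468, 432^256≡1422 (mod 1847).
432^462 = 432^(256+128+64+8+4+2) ≡ 1603 (mod 1847).
Check: 1603² = 2569609 ≡ 432 (mod 1847). The two roots are 244 and 1603.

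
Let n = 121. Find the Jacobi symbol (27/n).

Reciprocity: 27 ≡ 3 and 121 ≡ 1 (mod 4), so (27/121) = +(121/27).
Reduce top mod 27: now compute (13/27).
Reciprocity: 13 ≡ 1 and 27 ≡ 3 (mod 4), so (13/27) = +(27/13).
Reduce top mod 13: now compute (1/13).
Reached (1/13) = 1. Collecting the sign flips along the way, the symbol is +1.

1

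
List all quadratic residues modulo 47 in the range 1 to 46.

Square k = 1,…,23 (k and 47−k give the same square):
1²=1, 2²=4, 3²=9, 4²=16, 5²=25, 6²=36, 7²≡2, 8²≡17, 9²≡34, 10²≡6, 11²≡27, 12²≡3, 13²≡28, 14²≡8, 15²≡37, 16²≡21, 17²≡7, 18²≡42, 19²≡32, 20²≡24, 21²≡18, 22²≡14, 23²≡12 (mod 47).
So the quadratic residues mod 47 are {1, 2, 3, 4, 6, 7, 8, 9, 12, 14, 16, 17, 18, 21, 24, 25, 27, 28, 32, 34, 36, 37, 42}.

1 2 3 4 6 7 8 9 12 14 16 17 18 21 24 25 27 28 32 34 36 37 42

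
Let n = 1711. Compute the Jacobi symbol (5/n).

Reciprocity: 5 ≡ 1 and 1711 ≡ 3 (mod 4), so (5/1711) = +(1711/5).
Reduce top mod 5: now compute (1/5).
Reached (1/5) = 1. Collecting the sign flips along the way, the symbol is +1.

1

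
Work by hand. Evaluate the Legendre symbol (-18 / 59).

1

Euler's criterion: (-18/59) ≡ 41^29 (mod 59).
41^2 ≡ 29 (mod 59)
41^4 ≡ 15 (mod 59)
41^8 ≡ 48 (mod 59)
41^16 ≡ 3 (mod 59)
41^29 = 41^(16+8+4+1) ≡ 1 (mod 59).
Result is 1, so (-18/59) = 1.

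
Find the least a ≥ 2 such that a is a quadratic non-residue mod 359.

7

(2/359) = +1, so 2 is a residue.
(3/359) = +1, so 3 is a residue.
(4/359) = +1, so 4 is a residue.
(5/359) = +1, so 5 is a residue.
(6/359) = +1, so 6 is a residue.
(7/359) = −1, so 7 is the smallest positive non-residue mod 359.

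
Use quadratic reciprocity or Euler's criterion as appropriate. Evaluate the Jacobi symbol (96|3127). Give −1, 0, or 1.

-1

Pull out 2^5: since 3127 ≡ 7 (mod 8), (2/3127) = +1, so (2/3127)^5 = +1.
Reciprocity: 3 ≡ 3 and 3127 ≡ 3 (mod 4), so (3/3127) = −(3127/3).
Reduce top mod 3: now compute (1/3).
Reached (1/3) = 1. Collecting the sign flips along the way, the symbol is -1.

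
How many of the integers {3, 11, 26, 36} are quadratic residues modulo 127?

3

(3/127) = -1 → non-residue.
(11/127) = +1 → QR.
(26/127) = +1 → QR.
(36/127) = +1 → QR.
Total quadratic residues among the 4: 3.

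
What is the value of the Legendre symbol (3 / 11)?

Reciprocity: 3 ≡ 3 and 11 ≡ 3 (mod 4), so (3/11) = −(11/3).
Reduce top mod 3: now compute (2/3).
Pull out 2: since 3 ≡ 3 (mod 8), (2/3) = -1.
Reached (1/3) = 1. Collecting the sign flips along the way, the symbol is +1.

1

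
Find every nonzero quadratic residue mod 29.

1 4 5 6 7 9 13 16 20 22 23 24 25 28

Square k = 1,…,14 (k and 29−k give the same square):
1²=1, 2²=4, 3²=9, 4²=16, 5²=25, 6²≡7, 7²≡20, 8²≡6, 9²≡23, 10²≡13, 11²≡5, 12²≡28, 13²≡24, 14²≡22 (mod 29).
So the quadratic residues mod 29 are {1, 4, 5, 6, 7, 9, 13, 16, 20, 22, 23, 24, 25, 28}.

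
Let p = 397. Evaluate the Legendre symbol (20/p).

Euler's criterion: (20/397) ≡ 20^198 (mod 397).
20^2 ≡ 3 (mod 397)
20^4 ≡ 9 (mod 397)
20^8 ≡ 81 (mod 397)
20^16 ≡ 209 (mod 397)
20^32 ≡ 11 (mod 397)
20^64 ≡ 121 (mod 397)
20^128 ≡ 349 (mod 397)
20^198 = 20^(128+64+4+2) ≡ 396 (mod 397).
Result is 396 ≡ −1, so (20/397) = −1.

-1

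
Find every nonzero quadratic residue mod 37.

1, 3, 4, 7, 9, 10, 11, 12, 16, 21, 25, 26, 27, 28, 30, 33, 34, 36

Square k = 1,…,18 (k and 37−k give the same square):
1²=1, 2²=4, 3²=9, 4²=16, 5²=25, 6²=36, 7²≡12, 8²≡27, 9²≡7, 10²≡26, 11²≡10, 12²≡33, 13²≡21, 14²≡11, 15²≡3, 16²≡34, 17²≡30, 18²≡28 (mod 37).
So the quadratic residues mod 37 are {1, 3, 4, 7, 9, 10, 11, 12, 16, 21, 25, 26, 27, 28, 30, 33, 34, 36}.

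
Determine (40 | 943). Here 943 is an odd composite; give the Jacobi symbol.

-1

Pull out 2^3: since 943 ≡ 7 (mod 8), (2/943) = +1, so (2/943)^3 = +1.
Reciprocity: 5 ≡ 1 and 943 ≡ 3 (mod 4), so (5/943) = +(943/5).
Reduce top mod 5: now compute (3/5).
Reciprocity: 3 ≡ 3 and 5 ≡ 1 (mod 4), so (3/5) = +(5/3).
Reduce top mod 3: now compute (2/3).
Pull out 2: since 3 ≡ 3 (mod 8), (2/3) = -1.
Reached (1/3) = 1. Collecting the sign flips along the way, the symbol is -1.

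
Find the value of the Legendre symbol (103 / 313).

1

Euler's criterion: (103/313) ≡ 103^156 (mod 313).
103^2 ≡ 280 (mod 313)
103^4 ≡ 150 (mod 313)
103^8 ≡ 277 (mod 313)
103^16 ≡ 44 (mod 313)
103^32 ≡ 58 (mod 313)
103^64 ≡ 234 (mod 313)
103^128 ≡ 294 (mod 313)
103^156 = 103^(128+16+8+4) ≡ 1 (mod 313).
Result is 1, so (103/313) = 1.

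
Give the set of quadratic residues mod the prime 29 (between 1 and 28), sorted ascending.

1 4 5 6 7 9 13 16 20 22 23 24 25 28

Square k = 1,…,14 (k and 29−k give the same square):
1²=1, 2²=4, 3²=9, 4²=16, 5²=25, 6²≡7, 7²≡20, 8²≡6, 9²≡23, 10²≡13, 11²≡5, 12²≡28, 13²≡24, 14²≡22 (mod 29).
So the quadratic residues mod 29 are {1, 4, 5, 6, 7, 9, 13, 16, 20, 22, 23, 24, 25, 28}.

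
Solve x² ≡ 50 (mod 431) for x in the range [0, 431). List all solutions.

78, 353

Since 431 ≡ 3 (mod 4), a square root of 50 is 50^((431+1)/4) = 50^108 mod 431.
Repeated squaring: 50^2≡345, 50^4≡69, 50^8≡20, 50^16≡400, 50^32≡99, 50^64≡319 (mod 431).
50^108 = 50^(64+32+8+4) ≡ 353 (mod 431).
Check: 353² = 124609 ≡ 50 (mod 431). The two roots are 78 and 353.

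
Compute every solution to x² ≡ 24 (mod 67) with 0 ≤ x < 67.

15, 52

Since 67 ≡ 3 (mod 4), a square root of 24 is 24^((67+1)/4) = 24^17 mod 67.
Repeated squaring: 24^2≡40, 24^4≡59, 24^8≡64, 24^16≡9 (mod 67).
24^17 = 24^(16+1) ≡ 15 (mod 67).
Check: 15² = 225 ≡ 24 (mod 67). The two roots are 15 and 52.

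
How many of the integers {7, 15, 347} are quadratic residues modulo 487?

1

(7/487) = -1 → non-residue.
(15/487) = +1 → QR.
(347/487) = -1 → non-residue.
Total quadratic residues among the 3: 1.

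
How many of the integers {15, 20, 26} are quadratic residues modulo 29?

1

(15/29) = -1 → non-residue.
(20/29) = +1 → QR.
(26/29) = -1 → non-residue.
Total quadratic residues among the 3: 1.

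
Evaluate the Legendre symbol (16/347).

Euler's criterion: (16/347) ≡ 16^173 (mod 347).
16^2 ≡ 256 (mod 347)
16^4 ≡ 300 (mod 347)
16^8 ≡ 127 (mod 347)
16^16 ≡ 167 (mod 347)
16^32 ≡ 129 (mod 347)
16^64 ≡ 332 (mod 347)
16^128 ≡ 225 (mod 347)
16^173 = 16^(128+32+8+4+1) ≡ 1 (mod 347).
Result is 1, so (16/347) = 1.

1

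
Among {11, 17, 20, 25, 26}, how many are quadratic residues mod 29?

(11/29) = -1 → non-residue.
(17/29) = -1 → non-residue.
(20/29) = +1 → QR.
(25/29) = +1 → QR.
(26/29) = -1 → non-residue.
Total quadratic residues among the 5: 2.

2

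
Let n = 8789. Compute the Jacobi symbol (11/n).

Reciprocity: 11 ≡ 3 and 8789 ≡ 1 (mod 4), so (11/8789) = +(8789/11).
Reduce top mod 11: now compute (0/11).
Top reduces to 0: gcd > 1, so the symbol is 0.

0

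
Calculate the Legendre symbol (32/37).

-1

Pull out 2^5: since 37 ≡ 5 (mod 8), (2/37) = -1, so (2/37)^5 = -1.
Reached (1/37) = 1. Collecting the sign flips along the way, the symbol is -1.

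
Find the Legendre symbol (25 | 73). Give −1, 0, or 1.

Reciprocity: 25 ≡ 1 and 73 ≡ 1 (mod 4), so (25/73) = +(73/25).
Reduce top mod 25: now compute (23/25).
Reciprocity: 23 ≡ 3 and 25 ≡ 1 (mod 4), so (23/25) = +(25/23).
Reduce top mod 23: now compute (2/23).
Pull out 2: since 23 ≡ 7 (mod 8), (2/23) = +1.
Reached (1/23) = 1. Collecting the sign flips along the way, the symbol is +1.

1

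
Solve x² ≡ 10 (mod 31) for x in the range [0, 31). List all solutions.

Since 31 ≡ 3 (mod 4), a square root of 10 is 10^((31+1)/4) = 10^8 mod 31.
Repeated squaring: 10^2≡7, 10^4≡18, 10^8≡14 (mod 31).
10^8 = 10^(8) ≡ 14 (mod 31).
Check: 14² = 196 ≡ 10 (mod 31). The two roots are 14 and 17.

14, 17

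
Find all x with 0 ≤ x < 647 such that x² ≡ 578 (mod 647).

Since 647 ≡ 3 (mod 4), a square root of 578 is 578^((647+1)/4) = 578^162 mod 647.
Repeated squaring: 578^2≡232, 578^4≡123, 578^8≡248, 578^16≡39, 578^32≡227, 578^64≡416, 578^128≡307 (mod 647).
578^162 = 578^(128+32+2) ≡ 612 (mod 647).
Check: 612² = 374544 ≡ 578 (mod 647). The two roots are 35 and 612.

35, 612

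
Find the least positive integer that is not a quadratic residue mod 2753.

(2/2753) = +1, so 2 is a residue.
(3/2753) = −1, so 3 is the smallest positive non-residue mod 2753.

3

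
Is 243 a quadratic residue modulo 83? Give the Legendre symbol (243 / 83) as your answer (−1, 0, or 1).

1

Euler's criterion: (243/83) ≡ 77^41 (mod 83).
77^2 ≡ 36 (mod 83)
77^4 ≡ 51 (mod 83)
77^8 ≡ 28 (mod 83)
77^16 ≡ 37 (mod 83)
77^32 ≡ 41 (mod 83)
77^41 = 77^(32+8+1) ≡ 1 (mod 83).
Result is 1, so (243/83) = 1.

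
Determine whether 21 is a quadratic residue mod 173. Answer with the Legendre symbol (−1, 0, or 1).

Reciprocity: 21 ≡ 1 and 173 ≡ 1 (mod 4), so (21/173) = +(173/21).
Reduce top mod 21: now compute (5/21).
Reciprocity: 5 ≡ 1 and 21 ≡ 1 (mod 4), so (5/21) = +(21/5).
Reduce top mod 5: now compute (1/5).
Reached (1/5) = 1. Collecting the sign flips along the way, the symbol is +1.

1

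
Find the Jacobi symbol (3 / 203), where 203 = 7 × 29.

1

Reciprocity: 3 ≡ 3 and 203 ≡ 3 (mod 4), so (3/203) = −(203/3).
Reduce top mod 3: now compute (2/3).
Pull out 2: since 3 ≡ 3 (mod 8), (2/3) = -1.
Reached (1/3) = 1. Collecting the sign flips along the way, the symbol is +1.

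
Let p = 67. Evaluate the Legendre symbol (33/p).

Reciprocity: 33 ≡ 1 and 67 ≡ 3 (mod 4), so (33/67) = +(67/33).
Reduce top mod 33: now compute (1/33).
Reached (1/33) = 1. Collecting the sign flips along the way, the symbol is +1.

1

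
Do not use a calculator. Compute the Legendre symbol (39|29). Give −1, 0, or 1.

First reduce: 39 ≡ 10 (mod 29).
Pull out 2: since 29 ≡ 5 (mod 8), (2/29) = -1.
Reciprocity: 5 ≡ 1 and 29 ≡ 1 (mod 4), so (5/29) = +(29/5).
Reduce top mod 5: now compute (4/5).
Pull out 2^2: since 5 ≡ 5 (mod 8), (2/5) = -1, so (2/5)^2 = +1.
Reached (1/5) = 1. Collecting the sign flips along the way, the symbol is -1.

-1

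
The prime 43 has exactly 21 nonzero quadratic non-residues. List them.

2 3 5 7 8 12 18 19 20 22 26 27 28 29 30 32 33 34 37 39 42

Square k = 1,…,21 (k and 43−k give the same square):
1²=1, 2²=4, 3²=9, 4²=16, 5²=25, 6²=36, 7²≡6, 8²≡21, 9²≡38, 10²≡14, 11²≡35, 12²≡15, 13²≡40, 14²≡24, 15²≡10, 16²≡41, 17²≡31, 18²≡23, 19²≡17, 20²≡13, 21²≡11 (mod 43).
The residues are {1, 4, 6, 9, 10, 11, 13, 14, 15, 16, 17, 21, 23, 24, 25, 31, 35, 36, 38, 40, 41}; the non-residues are the remaining 21 nonzero classes.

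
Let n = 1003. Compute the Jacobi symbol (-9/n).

-1

First reduce: -9 ≡ 994 (mod 1003).
Pull out 2: since 1003 ≡ 3 (mod 8), (2/1003) = -1.
Reciprocity: 497 ≡ 1 and 1003 ≡ 3 (mod 4), so (497/1003) = +(1003/497).
Reduce top mod 497: now compute (9/497).
Reciprocity: 9 ≡ 1 and 497 ≡ 1 (mod 4), so (9/497) = +(497/9).
Reduce top mod 9: now compute (2/9).
Pull out 2: since 9 ≡ 1 (mod 8), (2/9) = +1.
Reached (1/9) = 1. Collecting the sign flips along the way, the symbol is -1.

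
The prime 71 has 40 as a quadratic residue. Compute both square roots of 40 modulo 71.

Since 71 ≡ 3 (mod 4), a square root of 40 is 40^((71+1)/4) = 40^18 mod 71.
Repeated squaring: 40^2≡38, 40^4≡24, 40^8≡8, 40^16≡64 (mod 71).
40^18 = 40^(16+2) ≡ 18 (mod 71).
Check: 18² = 324 ≡ 40 (mod 71). The two roots are 18 and 53.

18, 53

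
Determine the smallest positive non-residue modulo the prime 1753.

(2/1753) = +1, so 2 is a residue.
(3/1753) = +1, so 3 is a residue.
(4/1753) = +1, so 4 is a residue.
(5/1753) = −1, so 5 is the smallest positive non-residue mod 1753.

5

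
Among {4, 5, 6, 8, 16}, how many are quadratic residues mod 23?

(4/23) = +1 → QR.
(5/23) = -1 → non-residue.
(6/23) = +1 → QR.
(8/23) = +1 → QR.
(16/23) = +1 → QR.
Total quadratic residues among the 5: 4.

4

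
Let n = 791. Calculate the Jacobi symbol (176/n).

1

Pull out 2^4: since 791 ≡ 7 (mod 8), (2/791) = +1, so (2/791)^4 = +1.
Reciprocity: 11 ≡ 3 and 791 ≡ 3 (mod 4), so (11/791) = −(791/11).
Reduce top mod 11: now compute (10/11).
Pull out 2: since 11 ≡ 3 (mod 8), (2/11) = -1.
Reciprocity: 5 ≡ 1 and 11 ≡ 3 (mod 4), so (5/11) = +(11/5).
Reduce top mod 5: now compute (1/5).
Reached (1/5) = 1. Collecting the sign flips along the way, the symbol is +1.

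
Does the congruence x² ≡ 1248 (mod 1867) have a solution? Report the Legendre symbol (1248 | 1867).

Pull out 2^5: since 1867 ≡ 3 (mod 8), (2/1867) = -1, so (2/1867)^5 = -1.
Reciprocity: 39 ≡ 3 and 1867 ≡ 3 (mod 4), so (39/1867) = −(1867/39).
Reduce top mod 39: now compute (34/39).
Pull out 2: since 39 ≡ 7 (mod 8), (2/39) = +1.
Reciprocity: 17 ≡ 1 and 39 ≡ 3 (mod 4), so (17/39) = +(39/17).
Reduce top mod 17: now compute (5/17).
Reciprocity: 5 ≡ 1 and 17 ≡ 1 (mod 4), so (5/17) = +(17/5).
Reduce top mod 5: now compute (2/5).
Pull out 2: since 5 ≡ 5 (mod 8), (2/5) = -1.
Reached (1/5) = 1. Collecting the sign flips along the way, the symbol is -1.

-1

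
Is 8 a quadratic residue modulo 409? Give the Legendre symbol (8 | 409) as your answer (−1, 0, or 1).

1

Euler's criterion: (8/409) ≡ 8^204 (mod 409).
8^2 ≡ 64 (mod 409)
8^4 ≡ 6 (mod 409)
8^8 ≡ 36 (mod 409)
8^16 ≡ 69 (mod 409)
8^32 ≡ 262 (mod 409)
8^64 ≡ 341 (mod 409)
8^128 ≡ 125 (mod 409)
8^204 = 8^(128+64+8+4) ≡ 1 (mod 409).
Result is 1, so (8/409) = 1.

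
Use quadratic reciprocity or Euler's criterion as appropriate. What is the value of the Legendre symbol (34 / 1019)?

Euler's criterion: (34/1019) ≡ 34^509 (mod 1019).
34^2 ≡ 137 (mod 1019)
34^4 ≡ 427 (mod 1019)
34^8 ≡ 947 (mod 1019)
34^16 ≡ 89 (mod 1019)
34^32 ≡ 788 (mod 1019)
34^64 ≡ 373 (mod 1019)
34^128 ≡ 545 (mod 1019)
34^256 ≡ 496 (mod 1019)
34^509 = 34^(256+128+64+32+16+8+4+1) ≡ 1018 (mod 1019).
Result is 1018 ≡ −1, so (34/1019) = −1.

-1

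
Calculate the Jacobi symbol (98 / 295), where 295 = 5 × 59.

1

Pull out 2: since 295 ≡ 7 (mod 8), (2/295) = +1.
Reciprocity: 49 ≡ 1 and 295 ≡ 3 (mod 4), so (49/295) = +(295/49).
Reduce top mod 49: now compute (1/49).
Reached (1/49) = 1. Collecting the sign flips along the way, the symbol is +1.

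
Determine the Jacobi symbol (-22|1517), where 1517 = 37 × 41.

First reduce: -22 ≡ 1495 (mod 1517).
Reciprocity: 1495 ≡ 3 and 1517 ≡ 1 (mod 4), so (1495/1517) = +(1517/1495).
Reduce top mod 1495: now compute (22/1495).
Pull out 2: since 1495 ≡ 7 (mod 8), (2/1495) = +1.
Reciprocity: 11 ≡ 3 and 1495 ≡ 3 (mod 4), so (11/1495) = −(1495/11).
Reduce top mod 11: now compute (10/11).
Pull out 2: since 11 ≡ 3 (mod 8), (2/11) = -1.
Reciprocity: 5 ≡ 1 and 11 ≡ 3 (mod 4), so (5/11) = +(11/5).
Reduce top mod 5: now compute (1/5).
Reached (1/5) = 1. Collecting the sign flips along the way, the symbol is +1.

1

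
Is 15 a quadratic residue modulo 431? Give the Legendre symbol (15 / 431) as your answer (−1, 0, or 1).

Euler's criterion: (15/431) ≡ 15^215 (mod 431).
15^2 ≡ 225 (mod 431)
15^4 ≡ 198 (mod 431)
15^8 ≡ 414 (mod 431)
15^16 ≡ 289 (mod 431)
15^32 ≡ 338 (mod 431)
15^64 ≡ 29 (mod 431)
15^128 ≡ 410 (mod 431)
15^215 = 15^(128+64+16+4+2+1) ≡ 1 (mod 431).
Result is 1, so (15/431) = 1.

1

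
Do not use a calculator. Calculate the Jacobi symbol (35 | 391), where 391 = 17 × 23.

Reciprocity: 35 ≡ 3 and 391 ≡ 3 (mod 4), so (35/391) = −(391/35).
Reduce top mod 35: now compute (6/35).
Pull out 2: since 35 ≡ 3 (mod 8), (2/35) = -1.
Reciprocity: 3 ≡ 3 and 35 ≡ 3 (mod 4), so (3/35) = −(35/3).
Reduce top mod 3: now compute (2/3).
Pull out 2: since 3 ≡ 3 (mod 8), (2/3) = -1.
Reached (1/3) = 1. Collecting the sign flips along the way, the symbol is +1.

1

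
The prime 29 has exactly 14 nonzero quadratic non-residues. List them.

2,3,8,10,11,12,14,15,17,18,19,21,26,27

Square k = 1,…,14 (k and 29−k give the same square):
1²=1, 2²=4, 3²=9, 4²=16, 5²=25, 6²≡7, 7²≡20, 8²≡6, 9²≡23, 10²≡13, 11²≡5, 12²≡28, 13²≡24, 14²≡22 (mod 29).
The residues are {1, 4, 5, 6, 7, 9, 13, 16, 20, 22, 23, 24, 25, 28}; the non-residues are the remaining 14 nonzero classes.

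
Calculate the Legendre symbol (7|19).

1

Euler's criterion: (7/19) ≡ 7^9 (mod 19).
7^2 ≡ 11 (mod 19)
7^4 ≡ 7 (mod 19)
7^8 ≡ 11 (mod 19)
7^9 = 7^(8+1) ≡ 1 (mod 19).
Result is 1, so (7/19) = 1.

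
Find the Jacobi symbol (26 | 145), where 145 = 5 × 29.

Pull out 2: since 145 ≡ 1 (mod 8), (2/145) = +1.
Reciprocity: 13 ≡ 1 and 145 ≡ 1 (mod 4), so (13/145) = +(145/13).
Reduce top mod 13: now compute (2/13).
Pull out 2: since 13 ≡ 5 (mod 8), (2/13) = -1.
Reached (1/13) = 1. Collecting the sign flips along the way, the symbol is -1.

-1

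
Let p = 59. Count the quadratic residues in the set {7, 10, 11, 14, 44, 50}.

(7/59) = +1 → QR.
(10/59) = -1 → non-residue.
(11/59) = -1 → non-residue.
(14/59) = -1 → non-residue.
(44/59) = -1 → non-residue.
(50/59) = -1 → non-residue.
Total quadratic residues among the 6: 1.

1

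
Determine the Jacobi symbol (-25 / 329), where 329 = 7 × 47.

1

First reduce: -25 ≡ 304 (mod 329).
Pull out 2^4: since 329 ≡ 1 (mod 8), (2/329) = +1, so (2/329)^4 = +1.
Reciprocity: 19 ≡ 3 and 329 ≡ 1 (mod 4), so (19/329) = +(329/19).
Reduce top mod 19: now compute (6/19).
Pull out 2: since 19 ≡ 3 (mod 8), (2/19) = -1.
Reciprocity: 3 ≡ 3 and 19 ≡ 3 (mod 4), so (3/19) = −(19/3).
Reduce top mod 3: now compute (1/3).
Reached (1/3) = 1. Collecting the sign flips along the way, the symbol is +1.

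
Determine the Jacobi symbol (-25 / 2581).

First reduce: -25 ≡ 2556 (mod 2581).
Pull out 2^2: since 2581 ≡ 5 (mod 8), (2/2581) = -1, so (2/2581)^2 = +1.
Reciprocity: 639 ≡ 3 and 2581 ≡ 1 (mod 4), so (639/2581) = +(2581/639).
Reduce top mod 639: now compute (25/639).
Reciprocity: 25 ≡ 1 and 639 ≡ 3 (mod 4), so (25/639) = +(639/25).
Reduce top mod 25: now compute (14/25).
Pull out 2: since 25 ≡ 1 (mod 8), (2/25) = +1.
Reciprocity: 7 ≡ 3 and 25 ≡ 1 (mod 4), so (7/25) = +(25/7).
Reduce top mod 7: now compute (4/7).
Pull out 2^2: since 7 ≡ 7 (mod 8), (2/7) = +1, so (2/7)^2 = +1.
Reached (1/7) = 1. Collecting the sign flips along the way, the symbol is +1.

1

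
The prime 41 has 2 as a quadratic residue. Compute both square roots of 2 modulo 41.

17, 24

41 ≡ 1 (mod 4), so we find a root by search.
Trying successive values, 17² = 289 ≡ 2 (mod 41). The other root is 41 − 17 = 24.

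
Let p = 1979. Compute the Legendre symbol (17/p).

-1

Reciprocity: 17 ≡ 1 and 1979 ≡ 3 (mod 4), so (17/1979) = +(1979/17).
Reduce top mod 17: now compute (7/17).
Reciprocity: 7 ≡ 3 and 17 ≡ 1 (mod 4), so (7/17) = +(17/7).
Reduce top mod 7: now compute (3/7).
Reciprocity: 3 ≡ 3 and 7 ≡ 3 (mod 4), so (3/7) = −(7/3).
Reduce top mod 3: now compute (1/3).
Reached (1/3) = 1. Collecting the sign flips along the way, the symbol is -1.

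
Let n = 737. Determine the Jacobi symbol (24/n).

-1

Pull out 2^3: since 737 ≡ 1 (mod 8), (2/737) = +1, so (2/737)^3 = +1.
Reciprocity: 3 ≡ 3 and 737 ≡ 1 (mod 4), so (3/737) = +(737/3).
Reduce top mod 3: now compute (2/3).
Pull out 2: since 3 ≡ 3 (mod 8), (2/3) = -1.
Reached (1/3) = 1. Collecting the sign flips along the way, the symbol is -1.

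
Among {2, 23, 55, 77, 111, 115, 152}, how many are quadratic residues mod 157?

(2/157) = -1 → non-residue.
(23/157) = -1 → non-residue.
(55/157) = -1 → non-residue.
(77/157) = -1 → non-residue.
(111/157) = +1 → QR.
(115/157) = +1 → QR.
(152/157) = -1 → non-residue.
Total quadratic residues among the 7: 2.

2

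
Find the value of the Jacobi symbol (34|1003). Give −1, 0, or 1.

Pull out 2: since 1003 ≡ 3 (mod 8), (2/1003) = -1.
Reciprocity: 17 ≡ 1 and 1003 ≡ 3 (mod 4), so (17/1003) = +(1003/17).
Reduce top mod 17: now compute (0/17).
Top reduces to 0: gcd > 1, so the symbol is 0.

0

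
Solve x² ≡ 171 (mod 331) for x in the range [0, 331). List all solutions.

Since 331 ≡ 3 (mod 4), a square root of 171 is 171^((331+1)/4) = 171^83 mod 331.
Repeated squaring: 171^2≡113, 171^4≡191, 171^8≡71, 171^16≡76, 171^32≡149, 171^64≡24 (mod 331).
171^83 = 171^(64+16+2+1) ≡ 272 (mod 331).
Check: 272² = 73984 ≡ 171 (mod 331). The two roots are 59 and 272.

59, 272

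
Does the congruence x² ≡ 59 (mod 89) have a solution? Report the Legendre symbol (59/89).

Euler's criterion: (59/89) ≡ 59^44 (mod 89).
59^2 ≡ 10 (mod 89)
59^4 ≡ 11 (mod 89)
59^8 ≡ 32 (mod 89)
59^16 ≡ 45 (mod 89)
59^32 ≡ 67 (mod 89)
59^44 = 59^(32+8+4) ≡ 88 (mod 89).
Result is 88 ≡ −1, so (59/89) = −1.

-1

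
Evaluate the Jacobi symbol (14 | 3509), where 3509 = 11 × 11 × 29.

Pull out 2: since 3509 ≡ 5 (mod 8), (2/3509) = -1.
Reciprocity: 7 ≡ 3 and 3509 ≡ 1 (mod 4), so (7/3509) = +(3509/7).
Reduce top mod 7: now compute (2/7).
Pull out 2: since 7 ≡ 7 (mod 8), (2/7) = +1.
Reached (1/7) = 1. Collecting the sign flips along the way, the symbol is -1.

-1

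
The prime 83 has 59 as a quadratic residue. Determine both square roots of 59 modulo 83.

Since 83 ≡ 3 (mod 4), a square root of 59 is 59^((83+1)/4) = 59^21 mod 83.
Repeated squaring: 59^2≡78, 59^4≡25, 59^8≡44, 59^16≡27 (mod 83).
59^21 = 59^(16+4+1) ≡ 68 (mod 83).
Check: 68² = 4624 ≡ 59 (mod 83). The two roots are 15 and 68.

15, 68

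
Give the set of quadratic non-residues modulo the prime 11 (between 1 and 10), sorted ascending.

Square k = 1,…,5 (k and 11−k give the same square):
1²=1, 2²=4, 3²=9, 4²≡5, 5²≡3 (mod 11).
The residues are {1, 3, 4, 5, 9}; the non-residues are the remaining 5 nonzero classes.

2, 6, 7, 8, 10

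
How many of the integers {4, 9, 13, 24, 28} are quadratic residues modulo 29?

5

(4/29) = +1 → QR.
(9/29) = +1 → QR.
(13/29) = +1 → QR.
(24/29) = +1 → QR.
(28/29) = +1 → QR.
Total quadratic residues among the 5: 5.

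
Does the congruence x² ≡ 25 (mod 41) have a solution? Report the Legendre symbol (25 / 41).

Reciprocity: 25 ≡ 1 and 41 ≡ 1 (mod 4), so (25/41) = +(41/25).
Reduce top mod 25: now compute (16/25).
Pull out 2^4: since 25 ≡ 1 (mod 8), (2/25) = +1, so (2/25)^4 = +1.
Reached (1/25) = 1. Collecting the sign flips along the way, the symbol is +1.

1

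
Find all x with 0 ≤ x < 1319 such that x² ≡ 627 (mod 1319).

470, 849

Since 1319 ≡ 3 (mod 4), a square root of 627 is 627^((1319+1)/4) = 627^330 mod 1319.
Repeated squaring: 627^2≡67, 627^4≡532, 627^8≡758, 627^16≡799, 627^32≡5, 627^64≡25, 627^128≡625, 627^256≡201 (mod 1319).
627^330 = 627^(256+64+8+2) ≡ 849 (mod 1319).
Check: 849² = 720801 ≡ 627 (mod 1319). The two roots are 470 and 849.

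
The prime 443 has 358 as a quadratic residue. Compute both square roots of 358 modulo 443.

144, 299

Since 443 ≡ 3 (mod 4), a square root of 358 is 358^((443+1)/4) = 358^111 mod 443.
Repeated squaring: 358^2≡137, 358^4≡163, 358^8≡432, 358^16≡121, 358^32≡22, 358^64≡41 (mod 443).
358^111 = 358^(64+32+8+4+2+1) ≡ 144 (mod 443).
Check: 144² = 20736 ≡ 358 (mod 443). The two roots are 144 and 299.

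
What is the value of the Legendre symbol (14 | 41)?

-1

Pull out 2: since 41 ≡ 1 (mod 8), (2/41) = +1.
Reciprocity: 7 ≡ 3 and 41 ≡ 1 (mod 4), so (7/41) = +(41/7).
Reduce top mod 7: now compute (6/7).
Pull out 2: since 7 ≡ 7 (mod 8), (2/7) = +1.
Reciprocity: 3 ≡ 3 and 7 ≡ 3 (mod 4), so (3/7) = −(7/3).
Reduce top mod 3: now compute (1/3).
Reached (1/3) = 1. Collecting the sign flips along the way, the symbol is -1.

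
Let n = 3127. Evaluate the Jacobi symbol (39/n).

1

Reciprocity: 39 ≡ 3 and 3127 ≡ 3 (mod 4), so (39/3127) = −(3127/39).
Reduce top mod 39: now compute (7/39).
Reciprocity: 7 ≡ 3 and 39 ≡ 3 (mod 4), so (7/39) = −(39/7).
Reduce top mod 7: now compute (4/7).
Pull out 2^2: since 7 ≡ 7 (mod 8), (2/7) = +1, so (2/7)^2 = +1.
Reached (1/7) = 1. Collecting the sign flips along the way, the symbol is +1.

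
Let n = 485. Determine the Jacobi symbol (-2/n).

-1

First reduce: -2 ≡ 483 (mod 485).
Reciprocity: 483 ≡ 3 and 485 ≡ 1 (mod 4), so (483/485) = +(485/483).
Reduce top mod 483: now compute (2/483).
Pull out 2: since 483 ≡ 3 (mod 8), (2/483) = -1.
Reached (1/483) = 1. Collecting the sign flips along the way, the symbol is -1.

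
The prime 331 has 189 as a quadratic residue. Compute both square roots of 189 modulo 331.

Since 331 ≡ 3 (mod 4), a square root of 189 is 189^((331+1)/4) = 189^83 mod 331.
Repeated squaring: 189^2≡304, 189^4≡67, 189^8≡186, 189^16≡172, 189^32≡125, 189^64≡68 (mod 331).
189^83 = 189^(64+16+2+1) ≡ 239 (mod 331).
Check: 239² = 57121 ≡ 189 (mod 331). The two roots are 92 and 239.

92, 239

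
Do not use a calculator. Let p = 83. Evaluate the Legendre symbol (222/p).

-1

First reduce: 222 ≡ 56 (mod 83).
Pull out 2^3: since 83 ≡ 3 (mod 8), (2/83) = -1, so (2/83)^3 = -1.
Reciprocity: 7 ≡ 3 and 83 ≡ 3 (mod 4), so (7/83) = −(83/7).
Reduce top mod 7: now compute (6/7).
Pull out 2: since 7 ≡ 7 (mod 8), (2/7) = +1.
Reciprocity: 3 ≡ 3 and 7 ≡ 3 (mod 4), so (3/7) = −(7/3).
Reduce top mod 3: now compute (1/3).
Reached (1/3) = 1. Collecting the sign flips along the way, the symbol is -1.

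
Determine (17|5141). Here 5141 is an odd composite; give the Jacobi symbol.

Reciprocity: 17 ≡ 1 and 5141 ≡ 1 (mod 4), so (17/5141) = +(5141/17).
Reduce top mod 17: now compute (7/17).
Reciprocity: 7 ≡ 3 and 17 ≡ 1 (mod 4), so (7/17) = +(17/7).
Reduce top mod 7: now compute (3/7).
Reciprocity: 3 ≡ 3 and 7 ≡ 3 (mod 4), so (3/7) = −(7/3).
Reduce top mod 3: now compute (1/3).
Reached (1/3) = 1. Collecting the sign flips along the way, the symbol is -1.

-1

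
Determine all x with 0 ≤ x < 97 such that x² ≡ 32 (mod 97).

41, 56

97 ≡ 1 (mod 4), so we find a root by search.
Trying successive values, 41² = 1681 ≡ 32 (mod 97). The other root is 97 − 41 = 56.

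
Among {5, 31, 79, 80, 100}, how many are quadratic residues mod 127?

3

(5/127) = -1 → non-residue.
(31/127) = +1 → QR.
(79/127) = +1 → QR.
(80/127) = -1 → non-residue.
(100/127) = +1 → QR.
Total quadratic residues among the 5: 3.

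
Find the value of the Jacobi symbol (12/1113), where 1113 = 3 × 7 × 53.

0

Pull out 2^2: since 1113 ≡ 1 (mod 8), (2/1113) = +1, so (2/1113)^2 = +1.
Reciprocity: 3 ≡ 3 and 1113 ≡ 1 (mod 4), so (3/1113) = +(1113/3).
Reduce top mod 3: now compute (0/3).
Top reduces to 0: gcd > 1, so the symbol is 0.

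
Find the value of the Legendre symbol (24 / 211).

Pull out 2^3: since 211 ≡ 3 (mod 8), (2/211) = -1, so (2/211)^3 = -1.
Reciprocity: 3 ≡ 3 and 211 ≡ 3 (mod 4), so (3/211) = −(211/3).
Reduce top mod 3: now compute (1/3).
Reached (1/3) = 1. Collecting the sign flips along the way, the symbol is +1.

1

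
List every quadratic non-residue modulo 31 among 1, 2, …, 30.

3,6,11,12,13,15,17,21,22,23,24,26,27,29,30

Square k = 1,…,15 (k and 31−k give the same square):
1²=1, 2²=4, 3²=9, 4²=16, 5²=25, 6²≡5, 7²≡18, 8²≡2, 9²≡19, 10²≡7, 11²≡28, 12²≡20, 13²≡14, 14²≡10, 15²≡8 (mod 31).
The residues are {1, 2, 4, 5, 7, 8, 9, 10, 14, 16, 18, 19, 20, 25, 28}; the non-residues are the remaining 15 nonzero classes.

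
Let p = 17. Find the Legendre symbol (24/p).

Euler's criterion: (24/17) ≡ 7^8 (mod 17).
7^2 ≡ 15 (mod 17)
7^4 ≡ 4 (mod 17)
7^8 ≡ 16 (mod 17)
7^8 = 7^(8) ≡ 16 (mod 17).
Result is 16 ≡ −1, so (24/17) = −1.

-1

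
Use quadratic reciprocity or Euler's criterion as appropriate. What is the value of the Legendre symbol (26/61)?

-1

Euler's criterion: (26/61) ≡ 26^30 (mod 61).
26^2 ≡ 5 (mod 61)
26^4 ≡ 25 (mod 61)
26^8 ≡ 15 (mod 61)
26^16 ≡ 42 (mod 61)
26^30 = 26^(16+8+4+2) ≡ 60 (mod 61).
Result is 60 ≡ −1, so (26/61) = −1.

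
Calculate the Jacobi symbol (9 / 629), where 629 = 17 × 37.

1

Reciprocity: 9 ≡ 1 and 629 ≡ 1 (mod 4), so (9/629) = +(629/9).
Reduce top mod 9: now compute (8/9).
Pull out 2^3: since 9 ≡ 1 (mod 8), (2/9) = +1, so (2/9)^3 = +1.
Reached (1/9) = 1. Collecting the sign flips along the way, the symbol is +1.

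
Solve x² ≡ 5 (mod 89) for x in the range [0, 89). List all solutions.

89 ≡ 1 (mod 4), so we find a root by search.
Trying successive values, 19² = 361 ≡ 5 (mod 89). The other root is 89 − 19 = 70.

19, 70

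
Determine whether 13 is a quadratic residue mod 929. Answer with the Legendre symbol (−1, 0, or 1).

-1

Euler's criterion: (13/929) ≡ 13^464 (mod 929).
13^2 ≡ 169 (mod 929)
13^4 ≡ 691 (mod 929)
13^8 ≡ 904 (mod 929)
13^16 ≡ 625 (mod 929)
13^32 ≡ 445 (mod 929)
13^64 ≡ 148 (mod 929)
13^128 ≡ 537 (mod 929)
13^256 ≡ 379 (mod 929)
13^464 = 13^(256+128+64+16) ≡ 928 (mod 929).
Result is 928 ≡ −1, so (13/929) = −1.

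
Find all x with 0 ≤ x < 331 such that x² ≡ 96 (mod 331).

33, 298

Since 331 ≡ 3 (mod 4), a square root of 96 is 96^((331+1)/4) = 96^83 mod 331.
Repeated squaring: 96^2≡279, 96^4≡56, 96^8≡157, 96^16≡155, 96^32≡193, 96^64≡177 (mod 331).
96^83 = 96^(64+16+2+1) ≡ 33 (mod 331).
Check: 33² = 1089 ≡ 96 (mod 331). The two roots are 33 and 298.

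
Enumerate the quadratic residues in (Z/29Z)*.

1, 4, 5, 6, 7, 9, 13, 16, 20, 22, 23, 24, 25, 28

Square k = 1,…,14 (k and 29−k give the same square):
1²=1, 2²=4, 3²=9, 4²=16, 5²=25, 6²≡7, 7²≡20, 8²≡6, 9²≡23, 10²≡13, 11²≡5, 12²≡28, 13²≡24, 14²≡22 (mod 29).
So the quadratic residues mod 29 are {1, 4, 5, 6, 7, 9, 13, 16, 20, 22, 23, 24, 25, 28}.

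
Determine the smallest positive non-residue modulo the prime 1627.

2

(2/1627) = −1, so 2 is the smallest positive non-residue mod 1627.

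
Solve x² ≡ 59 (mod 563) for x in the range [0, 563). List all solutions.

215, 348

Since 563 ≡ 3 (mod 4), a square root of 59 is 59^((563+1)/4) = 59^141 mod 563.
Repeated squaring: 59^2≡103, 59^4≡475, 59^8≡425, 59^16≡465, 59^32≡33, 59^64≡526, 59^128≡243 (mod 563).
59^141 = 59^(128+8+4+1) ≡ 215 (mod 563).
Check: 215² = 46225 ≡ 59 (mod 563). The two roots are 215 and 348.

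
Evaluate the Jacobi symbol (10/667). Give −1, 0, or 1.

Pull out 2: since 667 ≡ 3 (mod 8), (2/667) = -1.
Reciprocity: 5 ≡ 1 and 667 ≡ 3 (mod 4), so (5/667) = +(667/5).
Reduce top mod 5: now compute (2/5).
Pull out 2: since 5 ≡ 5 (mod 8), (2/5) = -1.
Reached (1/5) = 1. Collecting the sign flips along the way, the symbol is +1.

1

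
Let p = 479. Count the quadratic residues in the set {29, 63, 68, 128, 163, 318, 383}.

3

(29/479) = -1 → non-residue.
(63/479) = +1 → QR.
(68/479) = -1 → non-residue.
(128/479) = +1 → QR.
(163/479) = +1 → QR.
(318/479) = -1 → non-residue.
(383/479) = -1 → non-residue.
Total quadratic residues among the 7: 3.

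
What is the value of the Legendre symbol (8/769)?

1

Pull out 2^3: since 769 ≡ 1 (mod 8), (2/769) = +1, so (2/769)^3 = +1.
Reached (1/769) = 1. Collecting the sign flips along the way, the symbol is +1.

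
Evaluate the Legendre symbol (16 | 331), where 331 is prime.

Pull out 2^4: since 331 ≡ 3 (mod 8), (2/331) = -1, so (2/331)^4 = +1.
Reached (1/331) = 1. Collecting the sign flips along the way, the symbol is +1.

1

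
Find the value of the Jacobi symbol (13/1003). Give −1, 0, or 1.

-1

Reciprocity: 13 ≡ 1 and 1003 ≡ 3 (mod 4), so (13/1003) = +(1003/13).
Reduce top mod 13: now compute (2/13).
Pull out 2: since 13 ≡ 5 (mod 8), (2/13) = -1.
Reached (1/13) = 1. Collecting the sign flips along the way, the symbol is -1.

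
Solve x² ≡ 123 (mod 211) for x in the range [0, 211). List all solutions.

Since 211 ≡ 3 (mod 4), a square root of 123 is 123^((211+1)/4) = 123^53 mod 211.
Repeated squaring: 123^2≡148, 123^4≡171, 123^8≡123, 123^16≡148, 123^32≡171 (mod 211).
123^53 = 123^(32+16+4+1) ≡ 171 (mod 211).
Check: 171² = 29241 ≡ 123 (mod 211). The two roots are 40 and 171.

40, 171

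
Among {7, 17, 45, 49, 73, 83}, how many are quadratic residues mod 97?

(7/97) = -1 → non-residue.
(17/97) = -1 → non-residue.
(45/97) = -1 → non-residue.
(49/97) = +1 → QR.
(73/97) = +1 → QR.
(83/97) = -1 → non-residue.
Total quadratic residues among the 6: 2.

2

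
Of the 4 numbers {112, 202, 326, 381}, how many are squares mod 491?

1

(112/491) = -1 → non-residue.
(202/491) = -1 → non-residue.
(326/491) = -1 → non-residue.
(381/491) = +1 → QR.
Total quadratic residues among the 4: 1.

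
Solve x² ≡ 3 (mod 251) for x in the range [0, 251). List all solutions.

76, 175

Since 251 ≡ 3 (mod 4), a square root of 3 is 3^((251+1)/4) = 3^63 mod 251.
Repeated squaring: 3^2≡9, 3^4≡81, 3^8≡35, 3^16≡221, 3^32≡147 (mod 251).
3^63 = 3^(32+16+8+4+2+1) ≡ 175 (mod 251).
Check: 175² = 30625 ≡ 3 (mod 251). The two roots are 76 and 175.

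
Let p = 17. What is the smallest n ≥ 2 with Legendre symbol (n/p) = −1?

(2/17) = +1, so 2 is a residue.
(3/17) = −1, so 3 is the smallest positive non-residue mod 17.

3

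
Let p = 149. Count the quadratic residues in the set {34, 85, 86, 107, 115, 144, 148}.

5

(34/149) = -1 → non-residue.
(85/149) = +1 → QR.
(86/149) = +1 → QR.
(107/149) = +1 → QR.
(115/149) = -1 → non-residue.
(144/149) = +1 → QR.
(148/149) = +1 → QR.
Total quadratic residues among the 7: 5.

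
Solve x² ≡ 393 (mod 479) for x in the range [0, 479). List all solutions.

Since 479 ≡ 3 (mod 4), a square root of 393 is 393^((479+1)/4) = 393^120 mod 479.
Repeated squaring: 393^2≡211, 393^4≡453, 393^8≡197, 393^16≡10, 393^32≡100, 393^64≡420 (mod 479).
393^120 = 393^(64+32+16+8) ≡ 414 (mod 479).
Check: 414² = 171396 ≡ 393 (mod 479). The two roots are 65 and 414.

65, 414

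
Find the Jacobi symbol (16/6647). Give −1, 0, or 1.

1

Pull out 2^4: since 6647 ≡ 7 (mod 8), (2/6647) = +1, so (2/6647)^4 = +1.
Reached (1/6647) = 1. Collecting the sign flips along the way, the symbol is +1.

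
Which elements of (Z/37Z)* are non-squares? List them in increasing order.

Square k = 1,…,18 (k and 37−k give the same square):
1²=1, 2²=4, 3²=9, 4²=16, 5²=25, 6²=36, 7²≡12, 8²≡27, 9²≡7, 10²≡26, 11²≡10, 12²≡33, 13²≡21, 14²≡11, 15²≡3, 16²≡34, 17²≡30, 18²≡28 (mod 37).
The residues are {1, 3, 4, 7, 9, 10, 11, 12, 16, 21, 25, 26, 27, 28, 30, 33, 34, 36}; the non-residues are the remaining 18 nonzero classes.

2, 5, 6, 8, 13, 14, 15, 17, 18, 19, 20, 22, 23, 24, 29, 31, 32, 35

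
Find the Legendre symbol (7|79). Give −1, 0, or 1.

Euler's criterion: (7/79) ≡ 7^39 (mod 79).
7^2 ≡ 49 (mod 79)
7^4 ≡ 31 (mod 79)
7^8 ≡ 13 (mod 79)
7^16 ≡ 11 (mod 79)
7^32 ≡ 42 (mod 79)
7^39 = 7^(32+4+2+1) ≡ 78 (mod 79).
Result is 78 ≡ −1, so (7/79) = −1.

-1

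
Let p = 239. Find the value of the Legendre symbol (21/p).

Reciprocity: 21 ≡ 1 and 239 ≡ 3 (mod 4), so (21/239) = +(239/21).
Reduce top mod 21: now compute (8/21).
Pull out 2^3: since 21 ≡ 5 (mod 8), (2/21) = -1, so (2/21)^3 = -1.
Reached (1/21) = 1. Collecting the sign flips along the way, the symbol is -1.

-1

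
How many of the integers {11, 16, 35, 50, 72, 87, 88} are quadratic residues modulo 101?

(11/101) = -1 → non-residue.
(16/101) = +1 → QR.
(35/101) = -1 → non-residue.
(50/101) = -1 → non-residue.
(72/101) = -1 → non-residue.
(87/101) = +1 → QR.
(88/101) = +1 → QR.
Total quadratic residues among the 7: 3.

3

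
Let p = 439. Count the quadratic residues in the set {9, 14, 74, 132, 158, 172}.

(9/439) = +1 → QR.
(14/439) = +1 → QR.
(74/439) = -1 → non-residue.
(132/439) = -1 → non-residue.
(158/439) = -1 → non-residue.
(172/439) = -1 → non-residue.
Total quadratic residues among the 6: 2.

2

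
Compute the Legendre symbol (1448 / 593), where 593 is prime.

First reduce: 1448 ≡ 262 (mod 593).
Pull out 2: since 593 ≡ 1 (mod 8), (2/593) = +1.
Reciprocity: 131 ≡ 3 and 593 ≡ 1 (mod 4), so (131/593) = +(593/131).
Reduce top mod 131: now compute (69/131).
Reciprocity: 69 ≡ 1 and 131 ≡ 3 (mod 4), so (69/131) = +(131/69).
Reduce top mod 69: now compute (62/69).
Pull out 2: since 69 ≡ 5 (mod 8), (2/69) = -1.
Reciprocity: 31 ≡ 3 and 69 ≡ 1 (mod 4), so (31/69) = +(69/31).
Reduce top mod 31: now compute (7/31).
Reciprocity: 7 ≡ 3 and 31 ≡ 3 (mod 4), so (7/31) = −(31/7).
Reduce top mod 7: now compute (3/7).
Reciprocity: 3 ≡ 3 and 7 ≡ 3 (mod 4), so (3/7) = −(7/3).
Reduce top mod 3: now compute (1/3).
Reached (1/3) = 1. Collecting the sign flips along the way, the symbol is -1.

-1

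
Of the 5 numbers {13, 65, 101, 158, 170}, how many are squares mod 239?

(13/239) = -1 → non-residue.
(65/239) = -1 → non-residue.
(101/239) = +1 → QR.
(158/239) = -1 → non-residue.
(170/239) = +1 → QR.
Total quadratic residues among the 5: 2.

2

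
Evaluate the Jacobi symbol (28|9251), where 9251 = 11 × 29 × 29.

Pull out 2^2: since 9251 ≡ 3 (mod 8), (2/9251) = -1, so (2/9251)^2 = +1.
Reciprocity: 7 ≡ 3 and 9251 ≡ 3 (mod 4), so (7/9251) = −(9251/7).
Reduce top mod 7: now compute (4/7).
Pull out 2^2: since 7 ≡ 7 (mod 8), (2/7) = +1, so (2/7)^2 = +1.
Reached (1/7) = 1. Collecting the sign flips along the way, the symbol is -1.

-1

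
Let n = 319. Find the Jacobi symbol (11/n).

0

Reciprocity: 11 ≡ 3 and 319 ≡ 3 (mod 4), so (11/319) = −(319/11).
Reduce top mod 11: now compute (0/11).
Top reduces to 0: gcd > 1, so the symbol is 0.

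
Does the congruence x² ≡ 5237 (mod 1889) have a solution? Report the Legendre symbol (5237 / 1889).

First reduce: 5237 ≡ 1459 (mod 1889).
Reciprocity: 1459 ≡ 3 and 1889 ≡ 1 (mod 4), so (1459/1889) = +(1889/1459).
Reduce top mod 1459: now compute (430/1459).
Pull out 2: since 1459 ≡ 3 (mod 8), (2/1459) = -1.
Reciprocity: 215 ≡ 3 and 1459 ≡ 3 (mod 4), so (215/1459) = −(1459/215).
Reduce top mod 215: now compute (169/215).
Reciprocity: 169 ≡ 1 and 215 ≡ 3 (mod 4), so (169/215) = +(215/169).
Reduce top mod 169: now compute (46/169).
Pull out 2: since 169 ≡ 1 (mod 8), (2/169) = +1.
Reciprocity: 23 ≡ 3 and 169 ≡ 1 (mod 4), so (23/169) = +(169/23).
Reduce top mod 23: now compute (8/23).
Pull out 2^3: since 23 ≡ 7 (mod 8), (2/23) = +1, so (2/23)^3 = +1.
Reached (1/23) = 1. Collecting the sign flips along the way, the symbol is +1.

1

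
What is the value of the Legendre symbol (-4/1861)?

1

First reduce: -4 ≡ 1857 (mod 1861).
Reciprocity: 1857 ≡ 1 and 1861 ≡ 1 (mod 4), so (1857/1861) = +(1861/1857).
Reduce top mod 1857: now compute (4/1857).
Pull out 2^2: since 1857 ≡ 1 (mod 8), (2/1857) = +1, so (2/1857)^2 = +1.
Reached (1/1857) = 1. Collecting the sign flips along the way, the symbol is +1.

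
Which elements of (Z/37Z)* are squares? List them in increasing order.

1,3,4,7,9,10,11,12,16,21,25,26,27,28,30,33,34,36

Square k = 1,…,18 (k and 37−k give the same square):
1²=1, 2²=4, 3²=9, 4²=16, 5²=25, 6²=36, 7²≡12, 8²≡27, 9²≡7, 10²≡26, 11²≡10, 12²≡33, 13²≡21, 14²≡11, 15²≡3, 16²≡34, 17²≡30, 18²≡28 (mod 37).
So the quadratic residues mod 37 are {1, 3, 4, 7, 9, 10, 11, 12, 16, 21, 25, 26, 27, 28, 30, 33, 34, 36}.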